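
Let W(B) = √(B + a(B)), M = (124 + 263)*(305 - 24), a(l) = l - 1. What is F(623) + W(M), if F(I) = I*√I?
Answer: √217493 + 623*√623 ≈ 16016.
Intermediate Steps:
a(l) = -1 + l
M = 108747 (M = 387*281 = 108747)
W(B) = √(-1 + 2*B) (W(B) = √(B + (-1 + B)) = √(-1 + 2*B))
F(I) = I^(3/2)
F(623) + W(M) = 623^(3/2) + √(-1 + 2*108747) = 623*√623 + √(-1 + 217494) = 623*√623 + √217493 = √217493 + 623*√623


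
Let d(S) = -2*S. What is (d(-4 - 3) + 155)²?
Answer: 28561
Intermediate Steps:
(d(-4 - 3) + 155)² = (-2*(-4 - 3) + 155)² = (-2*(-7) + 155)² = (14 + 155)² = 169² = 28561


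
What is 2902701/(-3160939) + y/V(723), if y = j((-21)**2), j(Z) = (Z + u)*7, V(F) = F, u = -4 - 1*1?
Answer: 7548533005/2285358897 ≈ 3.3030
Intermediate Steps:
u = -5 (u = -4 - 1 = -5)
j(Z) = -35 + 7*Z (j(Z) = (Z - 5)*7 = (-5 + Z)*7 = -35 + 7*Z)
y = 3052 (y = -35 + 7*(-21)**2 = -35 + 7*441 = -35 + 3087 = 3052)
2902701/(-3160939) + y/V(723) = 2902701/(-3160939) + 3052/723 = 2902701*(-1/3160939) + 3052*(1/723) = -2902701/3160939 + 3052/723 = 7548533005/2285358897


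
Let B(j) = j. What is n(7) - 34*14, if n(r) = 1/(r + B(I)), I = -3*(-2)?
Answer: -6187/13 ≈ -475.92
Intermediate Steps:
I = 6
n(r) = 1/(6 + r) (n(r) = 1/(r + 6) = 1/(6 + r))
n(7) - 34*14 = 1/(6 + 7) - 34*14 = 1/13 - 476 = -6187/13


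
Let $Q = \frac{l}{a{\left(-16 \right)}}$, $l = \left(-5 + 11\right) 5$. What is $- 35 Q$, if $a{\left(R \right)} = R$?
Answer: $\frac{525}{8} \approx 65.625$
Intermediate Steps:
$l = 30$ ($l = 6 \cdot 5 = 30$)
$Q = - \frac{15}{8}$ ($Q = \frac{30}{-16} = 30 \left(- \frac{1}{16}\right) = - \frac{15}{8} \approx -1.875$)
$- 35 Q = \left(-35\right) \left(- \frac{15}{8}\right) = \frac{525}{8}$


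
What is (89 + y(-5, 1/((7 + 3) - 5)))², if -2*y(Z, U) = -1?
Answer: 32041/4 ≈ 8010.3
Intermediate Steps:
y(Z, U) = ½ (y(Z, U) = -½*(-1) = ½)
(89 + y(-5, 1/((7 + 3) - 5)))² = (89 + ½)² = (179/2)² = 32041/4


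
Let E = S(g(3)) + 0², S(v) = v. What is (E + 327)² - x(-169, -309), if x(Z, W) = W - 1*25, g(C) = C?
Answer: 109234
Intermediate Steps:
x(Z, W) = -25 + W (x(Z, W) = W - 25 = -25 + W)
E = 3 (E = 3 + 0² = 3 + 0 = 3)
(E + 327)² - x(-169, -309) = (3 + 327)² - (-25 - 309) = 330² - 1*(-334) = 108900 + 334 = 109234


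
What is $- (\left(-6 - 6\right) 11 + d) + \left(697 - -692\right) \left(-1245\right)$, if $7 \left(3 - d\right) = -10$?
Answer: $- \frac{12104242}{7} \approx -1.7292 \cdot 10^{6}$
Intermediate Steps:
$d = \frac{31}{7}$ ($d = 3 - - \frac{10}{7} = 3 + \frac{10}{7} = \frac{31}{7} \approx 4.4286$)
$- (\left(-6 - 6\right) 11 + d) + \left(697 - -692\right) \left(-1245\right) = - (\left(-6 - 6\right) 11 + \frac{31}{7}) + \left(697 - -692\right) \left(-1245\right) = - (\left(-12\right) 11 + \frac{31}{7}) + \left(697 + 692\right) \left(-1245\right) = - (-132 + \frac{31}{7}) + 1389 \left(-1245\right) = \left(-1\right) \left(- \frac{893}{7}\right) - 1729305 = \frac{893}{7} - 1729305 = - \frac{12104242}{7}$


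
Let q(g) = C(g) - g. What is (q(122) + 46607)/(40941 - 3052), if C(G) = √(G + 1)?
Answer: 46485/37889 + √123/37889 ≈ 1.2272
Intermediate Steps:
C(G) = √(1 + G)
q(g) = √(1 + g) - g
(q(122) + 46607)/(40941 - 3052) = ((√(1 + 122) - 1*122) + 46607)/(40941 - 3052) = ((√123 - 122) + 46607)/37889 = ((-122 + √123) + 46607)*(1/37889) = (46485 + √123)*(1/37889) = 46485/37889 + √123/37889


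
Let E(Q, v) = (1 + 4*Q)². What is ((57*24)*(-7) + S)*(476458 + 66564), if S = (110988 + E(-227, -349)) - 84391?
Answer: 455959282740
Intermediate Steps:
S = 849246 (S = (110988 + (1 + 4*(-227))²) - 84391 = (110988 + (1 - 908)²) - 84391 = (110988 + (-907)²) - 84391 = (110988 + 822649) - 84391 = 933637 - 84391 = 849246)
((57*24)*(-7) + S)*(476458 + 66564) = ((57*24)*(-7) + 849246)*(476458 + 66564) = (1368*(-7) + 849246)*543022 = (-9576 + 849246)*543022 = 839670*543022 = 455959282740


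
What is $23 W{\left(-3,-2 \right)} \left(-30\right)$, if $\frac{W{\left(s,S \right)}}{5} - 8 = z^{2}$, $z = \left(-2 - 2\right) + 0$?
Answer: $-82800$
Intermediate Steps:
$z = -4$ ($z = -4 + 0 = -4$)
$W{\left(s,S \right)} = 120$ ($W{\left(s,S \right)} = 40 + 5 \left(-4\right)^{2} = 40 + 5 \cdot 16 = 40 + 80 = 120$)
$23 W{\left(-3,-2 \right)} \left(-30\right) = 23 \cdot 120 \left(-30\right) = 2760 \left(-30\right) = -82800$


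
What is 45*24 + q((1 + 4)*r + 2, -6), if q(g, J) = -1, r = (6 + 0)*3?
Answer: 1079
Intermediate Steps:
r = 18 (r = 6*3 = 18)
45*24 + q((1 + 4)*r + 2, -6) = 45*24 - 1 = 1080 - 1 = 1079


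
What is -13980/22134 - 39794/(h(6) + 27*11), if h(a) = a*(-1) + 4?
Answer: -147487416/1088255 ≈ -135.53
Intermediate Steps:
h(a) = 4 - a (h(a) = -a + 4 = 4 - a)
-13980/22134 - 39794/(h(6) + 27*11) = -13980/22134 - 39794/((4 - 1*6) + 27*11) = -13980*1/22134 - 39794/((4 - 6) + 297) = -2330/3689 - 39794/(-2 + 297) = -2330/3689 - 39794/295 = -147487416/1088255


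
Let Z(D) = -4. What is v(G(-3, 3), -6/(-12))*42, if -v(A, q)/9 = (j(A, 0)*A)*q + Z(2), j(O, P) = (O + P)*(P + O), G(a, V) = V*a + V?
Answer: 42336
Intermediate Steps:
G(a, V) = V + V*a
j(O, P) = (O + P)² (j(O, P) = (O + P)*(O + P) = (O + P)²)
v(A, q) = 36 - 9*q*A³ (v(A, q) = -9*(((A + 0)²*A)*q - 4) = -9*((A²*A)*q - 4) = -9*(A³*q - 4) = -9*(q*A³ - 4) = -9*(-4 + q*A³) = 36 - 9*q*A³)
v(G(-3, 3), -6/(-12))*42 = (36 - 9*(-6/(-12))*(3*(1 - 3))³)*42 = (36 - 9*(-6*(-1/12))*(3*(-2))³)*42 = (36 - 9*½*(-6)³)*42 = (36 - 9*½*(-216))*42 = (36 + 972)*42 = 1008*42 = 42336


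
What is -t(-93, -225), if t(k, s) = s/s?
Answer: -1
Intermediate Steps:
t(k, s) = 1
-t(-93, -225) = -1*1 = -1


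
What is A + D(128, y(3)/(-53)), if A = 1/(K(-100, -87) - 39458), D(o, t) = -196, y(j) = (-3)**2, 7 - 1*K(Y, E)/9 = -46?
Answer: -7640277/38981 ≈ -196.00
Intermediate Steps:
K(Y, E) = 477 (K(Y, E) = 63 - 9*(-46) = 63 + 414 = 477)
y(j) = 9
A = -1/38981 (A = 1/(477 - 39458) = 1/(-38981) = -1/38981 ≈ -2.5654e-5)
A + D(128, y(3)/(-53)) = -1/38981 - 196 = -7640277/38981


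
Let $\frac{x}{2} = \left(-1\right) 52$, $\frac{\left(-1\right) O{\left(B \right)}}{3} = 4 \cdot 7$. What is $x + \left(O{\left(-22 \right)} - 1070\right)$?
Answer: $-1258$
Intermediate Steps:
$O{\left(B \right)} = -84$ ($O{\left(B \right)} = - 3 \cdot 4 \cdot 7 = \left(-3\right) 28 = -84$)
$x = -104$ ($x = 2 \left(\left(-1\right) 52\right) = 2 \left(-52\right) = -104$)
$x + \left(O{\left(-22 \right)} - 1070\right) = -104 - 1154 = -1258$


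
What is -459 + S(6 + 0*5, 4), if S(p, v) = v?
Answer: -455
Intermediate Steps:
-459 + S(6 + 0*5, 4) = -459 + 4 = -455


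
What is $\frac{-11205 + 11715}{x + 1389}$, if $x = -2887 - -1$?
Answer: $- \frac{170}{499} \approx -0.34068$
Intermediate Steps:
$x = -2886$ ($x = -2887 + 1 = -2886$)
$\frac{-11205 + 11715}{x + 1389} = \frac{-11205 + 11715}{-2886 + 1389} = \frac{510}{-1497} = 510 \left(- \frac{1}{1497}\right) = - \frac{170}{499}$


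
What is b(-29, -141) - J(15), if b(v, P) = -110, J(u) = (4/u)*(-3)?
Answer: -546/5 ≈ -109.20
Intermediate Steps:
J(u) = -12/u
b(-29, -141) - J(15) = -110 - (-12)/15 = -110 - 1*(-⅘) = -110 + ⅘ = -546/5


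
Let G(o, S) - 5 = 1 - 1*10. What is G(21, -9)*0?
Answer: 0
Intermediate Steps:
G(o, S) = -4 (G(o, S) = 5 + (1 - 1*10) = 5 + (1 - 10) = 5 - 9 = -4)
G(21, -9)*0 = -4*0 = 0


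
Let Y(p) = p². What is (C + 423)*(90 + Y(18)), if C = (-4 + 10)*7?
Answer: 192510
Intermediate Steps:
C = 42 (C = 6*7 = 42)
(C + 423)*(90 + Y(18)) = (42 + 423)*(90 + 18²) = 465*(90 + 324) = 465*414 = 192510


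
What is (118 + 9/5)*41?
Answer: 24559/5 ≈ 4911.8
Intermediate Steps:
(118 + 9/5)*41 = (599/5)*41 = 24559/5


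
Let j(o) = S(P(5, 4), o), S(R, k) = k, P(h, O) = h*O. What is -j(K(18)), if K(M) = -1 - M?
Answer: 19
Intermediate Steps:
P(h, O) = O*h
j(o) = o
-j(K(18)) = -(-1 - 1*18) = -(-1 - 18) = -1*(-19) = 19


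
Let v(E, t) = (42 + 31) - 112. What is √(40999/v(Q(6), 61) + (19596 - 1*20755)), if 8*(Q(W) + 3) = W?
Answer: 10*I*√33618/39 ≈ 47.013*I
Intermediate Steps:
Q(W) = -3 + W/8
v(E, t) = -39 (v(E, t) = 73 - 112 = -39)
√(40999/v(Q(6), 61) + (19596 - 1*20755)) = √(40999/(-39) + (19596 - 1*20755)) = √(40999*(-1/39) + (19596 - 20755)) = √(-40999/39 - 1159) = √(-86200/39) = 10*I*√33618/39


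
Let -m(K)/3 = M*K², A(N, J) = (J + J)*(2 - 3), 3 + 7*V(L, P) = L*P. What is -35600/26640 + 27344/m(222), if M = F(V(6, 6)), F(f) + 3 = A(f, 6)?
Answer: -734089/554445 ≈ -1.3240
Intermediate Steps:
V(L, P) = -3/7 + L*P/7 (V(L, P) = -3/7 + (L*P)/7 = -3/7 + L*P/7)
A(N, J) = -2*J (A(N, J) = (2*J)*(-1) = -2*J)
F(f) = -15 (F(f) = -3 - 2*6 = -3 - 12 = -15)
M = -15
m(K) = 45*K² (m(K) = -(-45)*K² = 45*K²)
-35600/26640 + 27344/m(222) = -35600/26640 + 27344/((45*222²)) = -35600*1/26640 + 27344/((45*49284)) = -445/333 + 27344/2217780 = -445/333 + 27344*(1/2217780) = -445/333 + 6836/554445 = -734089/554445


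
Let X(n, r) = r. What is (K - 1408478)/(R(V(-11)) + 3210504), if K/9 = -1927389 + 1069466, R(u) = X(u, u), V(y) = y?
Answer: -9129785/3210493 ≈ -2.8437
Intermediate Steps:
R(u) = u
K = -7721307 (K = 9*(-1927389 + 1069466) = 9*(-857923) = -7721307)
(K - 1408478)/(R(V(-11)) + 3210504) = (-7721307 - 1408478)/(-11 + 3210504) = -9129785/3210493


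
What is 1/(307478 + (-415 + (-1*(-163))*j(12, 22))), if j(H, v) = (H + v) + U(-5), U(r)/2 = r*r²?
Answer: 1/271855 ≈ 3.6784e-6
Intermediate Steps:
U(r) = 2*r³ (U(r) = 2*(r*r²) = 2*r³)
j(H, v) = -250 + H + v (j(H, v) = (H + v) + 2*(-5)³ = (H + v) + 2*(-125) = (H + v) - 250 = -250 + H + v)
1/(307478 + (-415 + (-1*(-163))*j(12, 22))) = 1/(307478 + (-415 + (-1*(-163))*(-250 + 12 + 22))) = 1/(307478 + (-415 + 163*(-216))) = 1/(307478 + (-415 - 35208)) = 1/(307478 - 35623) = 1/271855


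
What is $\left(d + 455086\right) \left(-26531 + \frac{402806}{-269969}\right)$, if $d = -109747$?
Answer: $- \frac{2473646109191955}{269969} \approx -9.1627 \cdot 10^{9}$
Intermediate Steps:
$\left(d + 455086\right) \left(-26531 + \frac{402806}{-269969}\right) = \left(-109747 + 455086\right) \left(-26531 + \frac{402806}{-269969}\right) = 345339 \left(-26531 + 402806 \left(- \frac{1}{269969}\right)\right) = 345339 \left(-26531 - \frac{402806}{269969}\right) = 345339 \left(- \frac{7162950345}{269969}\right) = - \frac{2473646109191955}{269969}$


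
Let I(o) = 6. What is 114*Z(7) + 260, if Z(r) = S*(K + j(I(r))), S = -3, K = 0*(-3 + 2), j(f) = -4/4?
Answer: 602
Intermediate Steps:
j(f) = -1 (j(f) = -4*¼ = -1)
K = 0 (K = 0*(-1) = 0)
Z(r) = 3 (Z(r) = -3*(0 - 1) = -3*(-1) = 3)
114*Z(7) + 260 = 114*3 + 260 = 342 + 260 = 602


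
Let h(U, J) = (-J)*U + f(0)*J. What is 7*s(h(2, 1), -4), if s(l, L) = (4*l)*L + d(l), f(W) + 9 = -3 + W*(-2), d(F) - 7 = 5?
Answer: 1652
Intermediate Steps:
d(F) = 12 (d(F) = 7 + 5 = 12)
f(W) = -12 - 2*W (f(W) = -9 + (-3 + W*(-2)) = -9 + (-3 - 2*W) = -12 - 2*W)
h(U, J) = -12*J - J*U (h(U, J) = (-J)*U + (-12 - 2*0)*J = -J*U + (-12 + 0)*J = -J*U - 12*J = -12*J - J*U)
s(l, L) = 12 + 4*L*l (s(l, L) = (4*l)*L + 12 = 4*L*l + 12 = 12 + 4*L*l)
7*s(h(2, 1), -4) = 7*(12 + 4*(-4)*(-1*1*(12 + 2))) = 7*(12 + 4*(-4)*(-1*1*14)) = 7*(12 + 4*(-4)*(-14)) = 7*(12 + 224) = 7*236 = 1652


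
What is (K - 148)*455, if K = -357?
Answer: -229775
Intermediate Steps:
(K - 148)*455 = (-357 - 148)*455 = -505*455 = -229775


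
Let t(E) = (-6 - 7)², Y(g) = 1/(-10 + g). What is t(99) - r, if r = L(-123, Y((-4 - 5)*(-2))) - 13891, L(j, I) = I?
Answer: 112479/8 ≈ 14060.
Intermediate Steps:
t(E) = 169 (t(E) = (-13)² = 169)
r = -111127/8 (r = 1/(-10 + (-4 - 5)*(-2)) - 13891 = 1/(-10 - 9*(-2)) - 13891 = 1/(-10 + 18) - 13891 = 1/8 - 13891 = ⅛ - 13891 = -111127/8 ≈ -13891.)
t(99) - r = 169 - 1*(-111127/8) = 169 + 111127/8 = 112479/8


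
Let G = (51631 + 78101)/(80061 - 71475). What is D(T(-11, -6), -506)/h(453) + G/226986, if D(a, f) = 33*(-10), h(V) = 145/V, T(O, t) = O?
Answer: -4855688511215/4709846007 ≈ -1031.0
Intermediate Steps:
G = 21622/1431 (G = 129732/8586 = 129732*(1/8586) = 21622/1431 ≈ 15.110)
D(a, f) = -330
D(T(-11, -6), -506)/h(453) + G/226986 = -330/(145/453) + (21622/1431)/226986 = -330/(145*(1/453)) + (21622/1431)*(1/226986) = -330/145/453 + 10811/162408483 = -330*453/145 + 10811/162408483 = -29898/29 + 10811/162408483 = -4855688511215/4709846007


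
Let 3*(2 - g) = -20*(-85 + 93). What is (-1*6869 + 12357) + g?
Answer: 16630/3 ≈ 5543.3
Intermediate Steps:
g = 166/3 (g = 2 - (-20)*(-85 + 93)/3 = 2 - (-20)*8/3 = 2 - ⅓*(-160) = 2 + 160/3 = 166/3 ≈ 55.333)
(-1*6869 + 12357) + g = (-1*6869 + 12357) + 166/3 = (-6869 + 12357) + 166/3 = 5488 + 166/3 = 16630/3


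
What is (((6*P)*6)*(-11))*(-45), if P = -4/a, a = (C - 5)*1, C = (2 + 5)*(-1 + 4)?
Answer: -4455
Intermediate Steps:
C = 21 (C = 7*3 = 21)
a = 16 (a = (21 - 5)*1 = 16*1 = 16)
P = -¼ (P = -4/16 = -4*1/16 = -¼ ≈ -0.25000)
(((6*P)*6)*(-11))*(-45) = (((6*(-¼))*6)*(-11))*(-45) = (-3/2*6*(-11))*(-45) = -9*(-11)*(-45) = 99*(-45) = -4455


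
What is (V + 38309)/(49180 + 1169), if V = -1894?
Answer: 36415/50349 ≈ 0.72325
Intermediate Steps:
(V + 38309)/(49180 + 1169) = (-1894 + 38309)/(49180 + 1169) = 36415/50349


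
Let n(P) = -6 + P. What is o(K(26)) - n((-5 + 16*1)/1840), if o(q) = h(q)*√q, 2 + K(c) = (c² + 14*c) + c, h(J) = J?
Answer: 11029/1840 + 2128*√266 ≈ 34713.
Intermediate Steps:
K(c) = -2 + c² + 15*c (K(c) = -2 + ((c² + 14*c) + c) = -2 + (c² + 15*c) = -2 + c² + 15*c)
o(q) = q^(3/2) (o(q) = q*√q = q^(3/2))
o(K(26)) - n((-5 + 16*1)/1840) = (-2 + 26² + 15*26)^(3/2) - (-6 + (-5 + 16*1)/1840) = (-2 + 676 + 390)^(3/2) - (-6 + (-5 + 16)*(1/1840)) = 1064^(3/2) - (-6 + 11*(1/1840)) = 2128*√266 - (-6 + 11/1840) = 2128*√266 - 1*(-11029/1840) = 2128*√266 + 11029/1840 = 11029/1840 + 2128*√266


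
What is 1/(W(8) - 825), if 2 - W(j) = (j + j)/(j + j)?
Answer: -1/824 ≈ -0.0012136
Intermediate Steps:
W(j) = 1 (W(j) = 2 - (j + j)/(j + j) = 2 - 2*j/(2*j) = 2 - 2*j*1/(2*j) = 2 - 1*1 = 2 - 1 = 1)
1/(W(8) - 825) = 1/(1 - 825) = 1/(-824) = -1/824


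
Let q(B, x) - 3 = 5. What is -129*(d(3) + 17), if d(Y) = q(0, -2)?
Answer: -3225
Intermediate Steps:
q(B, x) = 8 (q(B, x) = 3 + 5 = 8)
d(Y) = 8
-129*(d(3) + 17) = -129*(8 + 17) = -129*25 = -3225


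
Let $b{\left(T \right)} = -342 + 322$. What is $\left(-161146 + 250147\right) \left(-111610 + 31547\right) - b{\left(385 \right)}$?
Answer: $-7125687043$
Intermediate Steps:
$b{\left(T \right)} = -20$
$\left(-161146 + 250147\right) \left(-111610 + 31547\right) - b{\left(385 \right)} = \left(-161146 + 250147\right) \left(-111610 + 31547\right) - -20 = 89001 \left(-80063\right) + 20 = -7125687063 + 20 = -7125687043$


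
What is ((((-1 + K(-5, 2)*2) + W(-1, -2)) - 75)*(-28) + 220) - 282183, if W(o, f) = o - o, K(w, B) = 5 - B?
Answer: -280003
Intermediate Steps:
W(o, f) = 0
((((-1 + K(-5, 2)*2) + W(-1, -2)) - 75)*(-28) + 220) - 282183 = ((((-1 + (5 - 1*2)*2) + 0) - 75)*(-28) + 220) - 282183 = ((((-1 + (5 - 2)*2) + 0) - 75)*(-28) + 220) - 282183 = ((((-1 + 3*2) + 0) - 75)*(-28) + 220) - 282183 = ((((-1 + 6) + 0) - 75)*(-28) + 220) - 282183 = (((5 + 0) - 75)*(-28) + 220) - 282183 = ((5 - 75)*(-28) + 220) - 282183 = (-70*(-28) + 220) - 282183 = (1960 + 220) - 282183 = 2180 - 282183 = -280003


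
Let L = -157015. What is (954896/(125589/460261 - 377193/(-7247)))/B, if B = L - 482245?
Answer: -199066659862027/6972623405837910 ≈ -0.028550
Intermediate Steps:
B = -639260 (B = -157015 - 482245 = -639260)
(954896/(125589/460261 - 377193/(-7247)))/B = (954896/(125589/460261 - 377193/(-7247)))/(-639260) = (954896/(125589*(1/460261) - 377193*(-1/7247)))*(-1/639260) = (954896/(125589/460261 + 377193/7247))*(-1/639260) = (954896/(174517370856/3335511467))*(-1/639260) = (954896*(3335511467/174517370856))*(-1/639260) = (398133319724054/21814671357)*(-1/639260) = -199066659862027/6972623405837910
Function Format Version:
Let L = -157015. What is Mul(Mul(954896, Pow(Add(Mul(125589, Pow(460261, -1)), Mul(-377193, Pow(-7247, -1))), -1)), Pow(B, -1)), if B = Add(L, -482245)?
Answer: Rational(-199066659862027, 6972623405837910) ≈ -0.028550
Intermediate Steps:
B = -639260 (B = Add(-157015, -482245) = -639260)
Mul(Mul(954896, Pow(Add(Mul(125589, Pow(460261, -1)), Mul(-377193, Pow(-7247, -1))), -1)), Pow(B, -1)) = Mul(Mul(954896, Pow(Add(Mul(125589, Pow(460261, -1)), Mul(-377193, Pow(-7247, -1))), -1)), Pow(-639260, -1)) = Mul(Mul(954896, Pow(Add(Mul(125589, Rational(1, 460261)), Mul(-377193, Rational(-1, 7247))), -1)), Rational(-1, 639260)) = Mul(Mul(954896, Pow(Add(Rational(125589, 460261), Rational(377193, 7247)), -1)), Rational(-1, 639260)) = Mul(Mul(954896, Pow(Rational(174517370856, 3335511467), -1)), Rational(-1, 639260)) = Mul(Mul(954896, Rational(3335511467, 174517370856)), Rational(-1, 639260)) = Mul(Rational(398133319724054, 21814671357), Rational(-1, 639260)) = Rational(-199066659862027, 6972623405837910)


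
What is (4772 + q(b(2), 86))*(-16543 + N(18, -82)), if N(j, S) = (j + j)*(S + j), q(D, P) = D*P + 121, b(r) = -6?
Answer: -82493319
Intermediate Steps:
q(D, P) = 121 + D*P
N(j, S) = 2*j*(S + j) (N(j, S) = (2*j)*(S + j) = 2*j*(S + j))
(4772 + q(b(2), 86))*(-16543 + N(18, -82)) = (4772 + (121 - 6*86))*(-16543 + 2*18*(-82 + 18)) = (4772 + (121 - 516))*(-16543 + 2*18*(-64)) = (4772 - 395)*(-16543 - 2304) = 4377*(-18847) = -82493319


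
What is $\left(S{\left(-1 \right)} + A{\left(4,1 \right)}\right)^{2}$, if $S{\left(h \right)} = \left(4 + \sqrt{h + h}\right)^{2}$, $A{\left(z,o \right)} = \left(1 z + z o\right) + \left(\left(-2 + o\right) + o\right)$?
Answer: $356 + 352 i \sqrt{2} \approx 356.0 + 497.8 i$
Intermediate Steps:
$A{\left(z,o \right)} = -2 + z + 2 o + o z$ ($A{\left(z,o \right)} = \left(z + o z\right) + \left(-2 + 2 o\right) = -2 + z + 2 o + o z$)
$S{\left(h \right)} = \left(4 + \sqrt{2} \sqrt{h}\right)^{2}$ ($S{\left(h \right)} = \left(4 + \sqrt{2 h}\right)^{2} = \left(4 + \sqrt{2} \sqrt{h}\right)^{2}$)
$\left(S{\left(-1 \right)} + A{\left(4,1 \right)}\right)^{2} = \left(\left(4 + \sqrt{2} \sqrt{-1}\right)^{2} + \left(-2 + 4 + 2 \cdot 1 + 1 \cdot 4\right)\right)^{2} = \left(\left(4 + \sqrt{2} i\right)^{2} + \left(-2 + 4 + 2 + 4\right)\right)^{2} = \left(\left(4 + i \sqrt{2}\right)^{2} + 8\right)^{2} = \left(8 + \left(4 + i \sqrt{2}\right)^{2}\right)^{2}$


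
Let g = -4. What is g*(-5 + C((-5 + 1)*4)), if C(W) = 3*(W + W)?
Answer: 404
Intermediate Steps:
C(W) = 6*W (C(W) = 3*(2*W) = 6*W)
g*(-5 + C((-5 + 1)*4)) = -4*(-5 + 6*((-5 + 1)*4)) = -4*(-5 + 6*(-4*4)) = -4*(-5 + 6*(-16)) = -4*(-5 - 96) = -4*(-101) = 404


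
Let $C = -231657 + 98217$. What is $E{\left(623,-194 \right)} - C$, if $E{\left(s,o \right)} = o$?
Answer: $133246$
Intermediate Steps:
$C = -133440$
$E{\left(623,-194 \right)} - C = -194 - -133440 = -194 + 133440 = 133246$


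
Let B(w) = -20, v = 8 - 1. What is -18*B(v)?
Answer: 360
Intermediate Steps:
v = 7
-18*B(v) = -18*(-20) = 360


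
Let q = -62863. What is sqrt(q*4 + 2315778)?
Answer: sqrt(2064326) ≈ 1436.8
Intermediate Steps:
sqrt(q*4 + 2315778) = sqrt(-62863*4 + 2315778) = sqrt(-251452 + 2315778) = sqrt(2064326)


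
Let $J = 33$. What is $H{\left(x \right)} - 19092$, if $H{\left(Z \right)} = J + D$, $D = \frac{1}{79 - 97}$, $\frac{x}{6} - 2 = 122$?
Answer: $- \frac{343063}{18} \approx -19059.0$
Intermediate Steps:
$x = 744$ ($x = 12 + 6 \cdot 122 = 12 + 732 = 744$)
$D = - \frac{1}{18}$ ($D = \frac{1}{-18} = - \frac{1}{18} \approx -0.055556$)
$H{\left(Z \right)} = \frac{593}{18}$ ($H{\left(Z \right)} = 33 - \frac{1}{18} = \frac{593}{18}$)
$H{\left(x \right)} - 19092 = \frac{593}{18} - 19092 = - \frac{343063}{18}$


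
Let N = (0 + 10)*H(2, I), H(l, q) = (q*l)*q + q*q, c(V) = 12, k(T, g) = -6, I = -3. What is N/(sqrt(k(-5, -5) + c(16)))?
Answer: 45*sqrt(6) ≈ 110.23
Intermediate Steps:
H(l, q) = q**2 + l*q**2 (H(l, q) = (l*q)*q + q**2 = l*q**2 + q**2 = q**2 + l*q**2)
N = 270 (N = (0 + 10)*((-3)**2*(1 + 2)) = 10*(9*3) = 10*27 = 270)
N/(sqrt(k(-5, -5) + c(16))) = 270/(sqrt(-6 + 12)) = 270/(sqrt(6)) = 270*(sqrt(6)/6) = 45*sqrt(6)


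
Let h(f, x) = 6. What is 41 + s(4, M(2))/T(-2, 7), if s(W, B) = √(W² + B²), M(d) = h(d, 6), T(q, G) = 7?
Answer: 41 + 2*√13/7 ≈ 42.030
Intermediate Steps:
M(d) = 6
s(W, B) = √(B² + W²)
41 + s(4, M(2))/T(-2, 7) = 41 + √(6² + 4²)/7 = 41 + √(36 + 16)*(⅐) = 41 + √52*(⅐) = 41 + (2*√13)*(⅐) = 41 + 2*√13/7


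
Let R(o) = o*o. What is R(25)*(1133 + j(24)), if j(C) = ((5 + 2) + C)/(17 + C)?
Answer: 29052500/41 ≈ 7.0860e+5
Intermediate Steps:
R(o) = o²
j(C) = (7 + C)/(17 + C)
R(25)*(1133 + j(24)) = 25²*(1133 + (7 + 24)/(17 + 24)) = 625*(1133 + 31/41) = 625*(46484/41) = 29052500/41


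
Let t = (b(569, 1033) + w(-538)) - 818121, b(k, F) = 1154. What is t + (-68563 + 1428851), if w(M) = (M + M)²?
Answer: 1701097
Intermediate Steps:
w(M) = 4*M² (w(M) = (2*M)² = 4*M²)
t = 340809 (t = (1154 + 4*(-538)²) - 818121 = (1154 + 4*289444) - 818121 = (1154 + 1157776) - 818121 = 1158930 - 818121 = 340809)
t + (-68563 + 1428851) = 340809 + (-68563 + 1428851) = 340809 + 1360288 = 1701097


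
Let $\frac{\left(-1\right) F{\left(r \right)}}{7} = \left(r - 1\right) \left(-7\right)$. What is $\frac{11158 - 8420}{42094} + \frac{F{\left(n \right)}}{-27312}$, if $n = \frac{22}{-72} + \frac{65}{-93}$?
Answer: $\frac{44034407659}{641516601024} \approx 0.068641$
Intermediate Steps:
$n = - \frac{1121}{1116}$ ($n = 22 \left(- \frac{1}{72}\right) + 65 \left(- \frac{1}{93}\right) = - \frac{11}{36} - \frac{65}{93} = - \frac{1121}{1116} \approx -1.0045$)
$F{\left(r \right)} = -49 + 49 r$ ($F{\left(r \right)} = - 7 \left(r - 1\right) \left(-7\right) = - 7 \left(-1 + r\right) \left(-7\right) = - 7 \left(7 - 7 r\right) = -49 + 49 r$)
$\frac{11158 - 8420}{42094} + \frac{F{\left(n \right)}}{-27312} = \frac{11158 - 8420}{42094} + \frac{-49 + 49 \left(- \frac{1121}{1116}\right)}{-27312} = \left(11158 - 8420\right) \frac{1}{42094} + \left(-49 - \frac{54929}{1116}\right) \left(- \frac{1}{27312}\right) = 2738 \cdot \frac{1}{42094} - - \frac{109613}{30480192} = \frac{1369}{21047} + \frac{109613}{30480192} = \frac{44034407659}{641516601024}$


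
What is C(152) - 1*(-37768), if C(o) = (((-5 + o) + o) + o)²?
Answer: 241169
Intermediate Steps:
C(o) = (-5 + 3*o)² (C(o) = ((-5 + 2*o) + o)² = (-5 + 3*o)²)
C(152) - 1*(-37768) = (-5 + 3*152)² - 1*(-37768) = (-5 + 456)² + 37768 = 451² + 37768 = 203401 + 37768 = 241169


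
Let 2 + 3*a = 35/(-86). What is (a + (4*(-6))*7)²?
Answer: 210743289/7396 ≈ 28494.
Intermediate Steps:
a = -69/86 (a = -⅔ + (35/(-86))/3 = -⅔ + (35*(-1/86))/3 = -⅔ + (⅓)*(-35/86) = -⅔ - 35/258 = -69/86 ≈ -0.80233)
(a + (4*(-6))*7)² = (-69/86 + (4*(-6))*7)² = (-69/86 - 24*7)² = (-69/86 - 168)² = (-14517/86)² = 210743289/7396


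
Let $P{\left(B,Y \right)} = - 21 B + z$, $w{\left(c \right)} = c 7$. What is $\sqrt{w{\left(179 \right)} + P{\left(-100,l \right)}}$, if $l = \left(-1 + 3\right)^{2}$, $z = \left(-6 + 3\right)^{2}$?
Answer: $41 \sqrt{2} \approx 57.983$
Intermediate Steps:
$z = 9$ ($z = \left(-3\right)^{2} = 9$)
$w{\left(c \right)} = 7 c$
$l = 4$ ($l = 2^{2} = 4$)
$P{\left(B,Y \right)} = 9 - 21 B$ ($P{\left(B,Y \right)} = - 21 B + 9 = 9 - 21 B$)
$\sqrt{w{\left(179 \right)} + P{\left(-100,l \right)}} = \sqrt{7 \cdot 179 + \left(9 - -2100\right)} = \sqrt{1253 + \left(9 + 2100\right)} = \sqrt{1253 + 2109} = \sqrt{3362} = 41 \sqrt{2}$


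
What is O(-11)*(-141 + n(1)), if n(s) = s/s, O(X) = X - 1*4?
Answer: 2100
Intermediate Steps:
O(X) = -4 + X (O(X) = X - 4 = -4 + X)
n(s) = 1
O(-11)*(-141 + n(1)) = (-4 - 11)*(-141 + 1) = -15*(-140) = 2100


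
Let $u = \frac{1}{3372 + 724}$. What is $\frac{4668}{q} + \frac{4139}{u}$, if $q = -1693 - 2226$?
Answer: $\frac{66440150468}{3919} \approx 1.6953 \cdot 10^{7}$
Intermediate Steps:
$u = \frac{1}{4096} \approx 0.00024414$
$q = -3919$ ($q = -1693 - 2226 = -3919$)
$\frac{4668}{q} + \frac{4139}{u} = \frac{4668}{-3919} + 4139 \frac{1}{\frac{1}{4096}} = 4668 \left(- \frac{1}{3919}\right) + 4139 \cdot 4096 = - \frac{4668}{3919} + 16953344 = \frac{66440150468}{3919}$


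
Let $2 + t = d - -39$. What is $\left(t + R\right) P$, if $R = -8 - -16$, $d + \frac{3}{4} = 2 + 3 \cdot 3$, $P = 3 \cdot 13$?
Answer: $\frac{8619}{4} \approx 2154.8$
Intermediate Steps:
$P = 39$
$d = \frac{41}{4}$ ($d = - \frac{3}{4} + \left(2 + 3 \cdot 3\right) = - \frac{3}{4} + \left(2 + 9\right) = - \frac{3}{4} + 11 = \frac{41}{4} \approx 10.25$)
$R = 8$ ($R = -8 + 16 = 8$)
$t = \frac{189}{4}$ ($t = -2 + \left(\frac{41}{4} - -39\right) = -2 + \left(\frac{41}{4} + 39\right) = -2 + \frac{197}{4} = \frac{189}{4} \approx 47.25$)
$\left(t + R\right) P = \left(\frac{189}{4} + 8\right) 39 = \frac{221}{4} \cdot 39 = \frac{8619}{4}$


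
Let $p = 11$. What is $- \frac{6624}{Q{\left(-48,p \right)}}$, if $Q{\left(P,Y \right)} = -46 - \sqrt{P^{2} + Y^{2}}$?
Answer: $- \frac{101568}{103} + \frac{11040 \sqrt{97}}{103} \approx 69.547$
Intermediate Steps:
$- \frac{6624}{Q{\left(-48,p \right)}} = - \frac{6624}{-46 - \sqrt{\left(-48\right)^{2} + 11^{2}}} = - \frac{6624}{-46 - \sqrt{2304 + 121}} = - \frac{6624}{-46 - \sqrt{2425}} = - \frac{6624}{-46 - 5 \sqrt{97}}$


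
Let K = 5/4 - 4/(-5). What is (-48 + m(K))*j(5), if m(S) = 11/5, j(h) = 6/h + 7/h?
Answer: -2977/25 ≈ -119.08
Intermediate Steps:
j(h) = 13/h
K = 41/20 (K = 5*(1/4) - 4*(-1/5) = 5/4 + 4/5 = 41/20 ≈ 2.0500)
m(S) = 11/5 (m(S) = 11*(1/5) = 11/5)
(-48 + m(K))*j(5) = (-48 + 11/5)*(13/5) = -2977/(5*5) = -229/5*13/5 = -2977/25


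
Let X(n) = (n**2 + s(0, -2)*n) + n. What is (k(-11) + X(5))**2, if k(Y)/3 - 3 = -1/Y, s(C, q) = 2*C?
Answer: 186624/121 ≈ 1542.3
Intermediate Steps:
k(Y) = 9 - 3/Y (k(Y) = 9 + 3*(-1/Y) = 9 - 3/Y)
X(n) = n + n**2 (X(n) = (n**2 + (2*0)*n) + n = (n**2 + 0*n) + n = (n**2 + 0) + n = n**2 + n = n + n**2)
(k(-11) + X(5))**2 = ((9 - 3/(-11)) + 5*(1 + 5))**2 = ((9 - 3*(-1/11)) + 5*6)**2 = ((9 + 3/11) + 30)**2 = (102/11 + 30)**2 = (432/11)**2 = 186624/121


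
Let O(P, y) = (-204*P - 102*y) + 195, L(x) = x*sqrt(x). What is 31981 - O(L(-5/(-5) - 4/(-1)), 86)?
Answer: 40558 + 1020*sqrt(5) ≈ 42839.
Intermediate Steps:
L(x) = x**(3/2)
O(P, y) = 195 - 204*P - 102*y
31981 - O(L(-5/(-5) - 4/(-1)), 86) = 31981 - (195 - 204*(-5/(-5) - 4/(-1))**(3/2) - 102*86) = 31981 - (195 - 204*(-5*(-1/5) - 4*(-1))**(3/2) - 8772) = 31981 - (195 - 204*(1 + 4)**(3/2) - 8772) = 31981 - (195 - 1020*sqrt(5) - 8772) = 31981 - (-8577 - 1020*sqrt(5)) = 31981 + (8577 + 1020*sqrt(5)) = 40558 + 1020*sqrt(5)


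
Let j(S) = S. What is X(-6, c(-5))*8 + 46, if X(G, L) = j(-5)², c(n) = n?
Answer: 246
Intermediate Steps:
X(G, L) = 25 (X(G, L) = (-5)² = 25)
X(-6, c(-5))*8 + 46 = 25*8 + 46 = 200 + 46 = 246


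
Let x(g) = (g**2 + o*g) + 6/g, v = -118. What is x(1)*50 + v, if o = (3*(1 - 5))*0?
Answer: 232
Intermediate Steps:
o = 0 (o = (3*(-4))*0 = -12*0 = 0)
x(g) = g**2 + 6/g (x(g) = (g**2 + 0*g) + 6/g = (g**2 + 0) + 6/g = g**2 + 6/g)
x(1)*50 + v = ((6 + 1**3)/1)*50 - 118 = (1*(6 + 1))*50 - 118 = (1*7)*50 - 118 = 7*50 - 118 = 350 - 118 = 232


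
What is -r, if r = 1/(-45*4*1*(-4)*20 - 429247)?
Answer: 1/414847 ≈ 2.4105e-6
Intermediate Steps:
r = -1/414847 (r = 1/(-180*(-4)*20 - 429247) = 1/(-45*(-16)*20 - 429247) = 1/(720*20 - 429247) = 1/(14400 - 429247) = 1/(-414847) = -1/414847 ≈ -2.4105e-6)
-r = -1*(-1/414847) = 1/414847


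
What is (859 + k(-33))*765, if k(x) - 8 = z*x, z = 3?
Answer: 587520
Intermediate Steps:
k(x) = 8 + 3*x
(859 + k(-33))*765 = (859 + (8 + 3*(-33)))*765 = (859 + (8 - 99))*765 = (859 - 91)*765 = 768*765 = 587520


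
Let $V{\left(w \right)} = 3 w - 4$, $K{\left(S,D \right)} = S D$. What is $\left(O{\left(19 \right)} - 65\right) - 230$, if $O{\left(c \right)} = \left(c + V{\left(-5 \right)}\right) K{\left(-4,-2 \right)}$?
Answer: $-295$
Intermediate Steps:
$K{\left(S,D \right)} = D S$
$V{\left(w \right)} = -4 + 3 w$
$O{\left(c \right)} = -152 + 8 c$ ($O{\left(c \right)} = \left(c + \left(-4 + 3 \left(-5\right)\right)\right) \left(\left(-2\right) \left(-4\right)\right) = \left(c - 19\right) 8 = \left(-19 + c\right) 8 = -152 + 8 c$)
$\left(O{\left(19 \right)} - 65\right) - 230 = \left(\left(-152 + 8 \cdot 19\right) - 65\right) - 230 = \left(\left(-152 + 152\right) - 65\right) - 230 = \left(0 - 65\right) - 230 = -65 - 230 = -295$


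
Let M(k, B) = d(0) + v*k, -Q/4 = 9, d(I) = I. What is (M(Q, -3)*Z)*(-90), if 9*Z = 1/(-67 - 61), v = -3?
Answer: 135/16 ≈ 8.4375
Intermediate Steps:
Q = -36 (Q = -4*9 = -36)
M(k, B) = -3*k (M(k, B) = 0 - 3*k = -3*k)
Z = -1/1152 (Z = 1/(9*(-67 - 61)) = (⅑)/(-128) = (⅑)*(-1/128) = -1/1152 ≈ -0.00086806)
(M(Q, -3)*Z)*(-90) = (-3*(-36)*(-1/1152))*(-90) = (108*(-1/1152))*(-90) = -3/32*(-90) = 135/16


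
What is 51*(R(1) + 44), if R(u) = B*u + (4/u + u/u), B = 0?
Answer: 2499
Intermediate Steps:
R(u) = 1 + 4/u (R(u) = 0*u + (4/u + u/u) = 0 + (4/u + 1) = 0 + (1 + 4/u) = 1 + 4/u)
51*(R(1) + 44) = 51*((4 + 1)/1 + 44) = 51*(1*5 + 44) = 51*(5 + 44) = 51*49 = 2499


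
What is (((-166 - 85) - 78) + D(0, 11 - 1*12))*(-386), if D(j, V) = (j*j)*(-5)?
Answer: 126994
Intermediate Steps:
D(j, V) = -5*j**2 (D(j, V) = j**2*(-5) = -5*j**2)
(((-166 - 85) - 78) + D(0, 11 - 1*12))*(-386) = (((-166 - 85) - 78) - 5*0**2)*(-386) = ((-251 - 78) - 5*0)*(-386) = (-329 + 0)*(-386) = -329*(-386) = 126994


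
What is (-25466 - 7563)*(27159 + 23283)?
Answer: -1666048818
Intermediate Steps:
(-25466 - 7563)*(27159 + 23283) = -33029*50442 = -1666048818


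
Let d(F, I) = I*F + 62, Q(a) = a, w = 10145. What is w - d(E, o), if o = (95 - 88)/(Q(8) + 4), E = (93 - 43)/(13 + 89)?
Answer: 6170621/612 ≈ 10083.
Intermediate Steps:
E = 25/51 (E = 50/102 = 50*(1/102) = 25/51 ≈ 0.49020)
o = 7/12 (o = (95 - 88)/(8 + 4) = 7/12 ≈ 0.58333)
d(F, I) = 62 + F*I (d(F, I) = F*I + 62 = 62 + F*I)
w - d(E, o) = 10145 - (62 + (25/51)*(7/12)) = 10145 - (62 + 175/612) = 10145 - 1*38119/612 = 10145 - 38119/612 = 6170621/612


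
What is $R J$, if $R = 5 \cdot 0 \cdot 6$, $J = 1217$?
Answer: $0$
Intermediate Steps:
$R = 0$ ($R = 0 \cdot 6 = 0$)
$R J = 0 \cdot 1217 = 0$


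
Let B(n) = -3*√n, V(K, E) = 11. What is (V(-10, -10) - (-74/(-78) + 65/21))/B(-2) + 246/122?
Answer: 123/61 + 211*I*√2/182 ≈ 2.0164 + 1.6396*I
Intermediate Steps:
(V(-10, -10) - (-74/(-78) + 65/21))/B(-2) + 246/122 = (11 - (-74/(-78) + 65/21))/((-3*I*√2)) + 246/122 = (11 - (-74*(-1/78) + 65*(1/21)))/((-3*I*√2)) + 246*(1/122) = (11 - (37/39 + 65/21))/((-3*I*√2)) + 123/61 = (11 - 1*368/91)*(I*√2/6) + 123/61 = (11 - 368/91)*(I*√2/6) + 123/61 = 633*(I*√2/6)/91 + 123/61 = 211*I*√2/182 + 123/61 = 123/61 + 211*I*√2/182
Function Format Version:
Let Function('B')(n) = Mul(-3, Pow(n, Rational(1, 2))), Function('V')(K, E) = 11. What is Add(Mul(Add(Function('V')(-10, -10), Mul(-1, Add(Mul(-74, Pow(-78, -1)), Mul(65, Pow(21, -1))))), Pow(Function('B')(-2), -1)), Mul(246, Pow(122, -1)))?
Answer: Add(Rational(123, 61), Mul(Rational(211, 182), I, Pow(2, Rational(1, 2)))) ≈ Add(2.0164, Mul(1.6396, I))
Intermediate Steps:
Add(Mul(Add(Function('V')(-10, -10), Mul(-1, Add(Mul(-74, Pow(-78, -1)), Mul(65, Pow(21, -1))))), Pow(Function('B')(-2), -1)), Mul(246, Pow(122, -1))) = Add(Mul(Add(11, Mul(-1, Add(Mul(-74, Pow(-78, -1)), Mul(65, Pow(21, -1))))), Pow(Mul(-3, Pow(-2, Rational(1, 2))), -1)), Mul(246, Pow(122, -1))) = Add(Mul(Add(11, Mul(-1, Add(Mul(-74, Rational(-1, 78)), Mul(65, Rational(1, 21))))), Pow(Mul(-3, Mul(I, Pow(2, Rational(1, 2)))), -1)), Mul(246, Rational(1, 122))) = Add(Mul(Add(11, Mul(-1, Add(Rational(37, 39), Rational(65, 21)))), Pow(Mul(-3, I, Pow(2, Rational(1, 2))), -1)), Rational(123, 61)) = Add(Mul(Add(11, Mul(-1, Rational(368, 91))), Mul(Rational(1, 6), I, Pow(2, Rational(1, 2)))), Rational(123, 61)) = Add(Mul(Add(11, Rational(-368, 91)), Mul(Rational(1, 6), I, Pow(2, Rational(1, 2)))), Rational(123, 61)) = Add(Mul(Rational(633, 91), Mul(Rational(1, 6), I, Pow(2, Rational(1, 2)))), Rational(123, 61)) = Add(Mul(Rational(211, 182), I, Pow(2, Rational(1, 2))), Rational(123, 61)) = Add(Rational(123, 61), Mul(Rational(211, 182), I, Pow(2, Rational(1, 2))))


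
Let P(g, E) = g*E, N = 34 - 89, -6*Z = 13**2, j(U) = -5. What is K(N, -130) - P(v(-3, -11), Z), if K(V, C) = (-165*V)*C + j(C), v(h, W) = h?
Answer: -2359679/2 ≈ -1.1798e+6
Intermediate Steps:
Z = -169/6 (Z = -1/6*13**2 = -1/6*169 = -169/6 ≈ -28.167)
N = -55
K(V, C) = -5 - 165*C*V (K(V, C) = (-165*V)*C - 5 = -165*C*V - 5 = -5 - 165*C*V)
P(g, E) = E*g
K(N, -130) - P(v(-3, -11), Z) = (-5 - 165*(-130)*(-55)) - (-169)*(-3)/6 = (-5 - 1179750) - 1*169/2 = -1179755 - 169/2 = -2359679/2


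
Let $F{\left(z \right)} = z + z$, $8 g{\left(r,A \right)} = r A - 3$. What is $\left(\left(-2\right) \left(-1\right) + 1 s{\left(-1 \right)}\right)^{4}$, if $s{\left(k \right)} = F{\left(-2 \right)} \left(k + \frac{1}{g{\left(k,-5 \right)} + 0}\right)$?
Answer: $10000$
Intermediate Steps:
$g{\left(r,A \right)} = - \frac{3}{8} + \frac{A r}{8}$ ($g{\left(r,A \right)} = \frac{r A - 3}{8} = \frac{A r - 3}{8} = \frac{-3 + A r}{8} = - \frac{3}{8} + \frac{A r}{8}$)
$F{\left(z \right)} = 2 z$
$s{\left(k \right)} = - 4 k - \frac{4}{- \frac{3}{8} - \frac{5 k}{8}}$ ($s{\left(k \right)} = 2 \left(-2\right) \left(k + \frac{1}{\left(- \frac{3}{8} + \frac{1}{8} \left(-5\right) k\right) + 0}\right) = - 4 \left(k + \frac{1}{\left(- \frac{3}{8} - \frac{5 k}{8}\right) + 0}\right) = - 4 \left(k + \frac{1}{- \frac{3}{8} - \frac{5 k}{8}}\right) = - 4 k - \frac{4}{- \frac{3}{8} - \frac{5 k}{8}}$)
$\left(\left(-2\right) \left(-1\right) + 1 s{\left(-1 \right)}\right)^{4} = \left(\left(-2\right) \left(-1\right) + 1 \frac{4 \left(8 - - (3 + 5 \left(-1\right))\right)}{3 + 5 \left(-1\right)}\right)^{4} = \left(2 + 1 \frac{4 \left(8 - - (3 - 5)\right)}{3 - 5}\right)^{4} = \left(2 + 1 \frac{4 \left(8 - \left(-1\right) \left(-2\right)\right)}{-2}\right)^{4} = \left(2 + 1 \cdot 4 \left(- \frac{1}{2}\right) \left(8 - 2\right)\right)^{4} = \left(2 + 1 \cdot 4 \left(- \frac{1}{2}\right) 6\right)^{4} = \left(2 + 1 \left(-12\right)\right)^{4} = \left(2 - 12\right)^{4} = \left(-10\right)^{4} = 10000$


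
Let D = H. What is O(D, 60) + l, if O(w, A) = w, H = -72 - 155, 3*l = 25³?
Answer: 14944/3 ≈ 4981.3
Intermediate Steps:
l = 15625/3 (l = (⅓)*25³ = (⅓)*15625 = 15625/3 ≈ 5208.3)
H = -227
D = -227
O(D, 60) + l = -227 + 15625/3 = 14944/3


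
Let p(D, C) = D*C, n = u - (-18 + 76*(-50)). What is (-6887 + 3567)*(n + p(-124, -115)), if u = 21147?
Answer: -130227000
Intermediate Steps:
n = 24965 (n = 21147 - (-18 + 76*(-50)) = 21147 - (-18 - 3800) = 21147 - 1*(-3818) = 21147 + 3818 = 24965)
p(D, C) = C*D
(-6887 + 3567)*(n + p(-124, -115)) = (-6887 + 3567)*(24965 - 115*(-124)) = -3320*(24965 + 14260) = -3320*39225 = -130227000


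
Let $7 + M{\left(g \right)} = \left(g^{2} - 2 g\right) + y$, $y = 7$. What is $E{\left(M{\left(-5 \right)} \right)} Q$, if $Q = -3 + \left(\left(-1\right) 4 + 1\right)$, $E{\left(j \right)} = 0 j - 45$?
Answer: $270$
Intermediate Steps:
$M{\left(g \right)} = g^{2} - 2 g$ ($M{\left(g \right)} = -7 + \left(\left(g^{2} - 2 g\right) + 7\right) = -7 + \left(7 + g^{2} - 2 g\right) = g^{2} - 2 g$)
$E{\left(j \right)} = -45$ ($E{\left(j \right)} = 0 - 45 = -45$)
$Q = -6$ ($Q = -3 + \left(-4 + 1\right) = -3 - 3 = -6$)
$E{\left(M{\left(-5 \right)} \right)} Q = \left(-45\right) \left(-6\right) = 270$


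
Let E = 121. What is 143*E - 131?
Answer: 17172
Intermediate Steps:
143*E - 131 = 143*121 - 131 = 17303 - 131 = 17172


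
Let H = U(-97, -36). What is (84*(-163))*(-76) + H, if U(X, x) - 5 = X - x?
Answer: 1040536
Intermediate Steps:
U(X, x) = 5 + X - x (U(X, x) = 5 + (X - x) = 5 + X - x)
H = -56 (H = 5 - 97 - 1*(-36) = 5 - 97 + 36 = -56)
(84*(-163))*(-76) + H = (84*(-163))*(-76) - 56 = -13692*(-76) - 56 = 1040592 - 56 = 1040536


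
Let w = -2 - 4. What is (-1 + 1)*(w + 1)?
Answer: 0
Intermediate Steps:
w = -6
(-1 + 1)*(w + 1) = (-1 + 1)*(-6 + 1) = 0*(-5) = 0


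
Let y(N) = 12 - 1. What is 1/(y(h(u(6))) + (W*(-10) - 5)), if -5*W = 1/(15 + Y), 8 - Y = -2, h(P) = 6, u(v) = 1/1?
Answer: 25/152 ≈ 0.16447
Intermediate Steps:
u(v) = 1
Y = 10 (Y = 8 - 1*(-2) = 8 + 2 = 10)
W = -1/125 (W = -1/(5*(15 + 10)) = -⅕/25 = -⅕*1/25 = -1/125 ≈ -0.0080000)
y(N) = 11
1/(y(h(u(6))) + (W*(-10) - 5)) = 1/(11 + (-1/125*(-10) - 5)) = 1/(11 + (2/25 - 5)) = 1/(11 - 123/25) = 1/(152/25) = 25/152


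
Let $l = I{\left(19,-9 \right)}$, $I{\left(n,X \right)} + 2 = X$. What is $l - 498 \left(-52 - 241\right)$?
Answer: $145903$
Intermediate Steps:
$I{\left(n,X \right)} = -2 + X$
$l = -11$ ($l = -2 - 9 = -11$)
$l - 498 \left(-52 - 241\right) = -11 - 498 \left(-52 - 241\right) = -11 - -145914 = -11 + 145914 = 145903$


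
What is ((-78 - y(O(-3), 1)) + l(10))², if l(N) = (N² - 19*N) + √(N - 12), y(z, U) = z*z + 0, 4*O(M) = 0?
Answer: (-168 + I*√2)² ≈ 28222.0 - 475.2*I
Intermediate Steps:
O(M) = 0 (O(M) = (¼)*0 = 0)
y(z, U) = z² (y(z, U) = z² + 0 = z²)
l(N) = N² + √(-12 + N) - 19*N (l(N) = (N² - 19*N) + √(-12 + N) = N² + √(-12 + N) - 19*N)
((-78 - y(O(-3), 1)) + l(10))² = ((-78 - 1*0²) + (10² + √(-12 + 10) - 19*10))² = ((-78 - 1*0) + (100 + √(-2) - 190))² = ((-78 + 0) + (100 + I*√2 - 190))² = (-78 + (-90 + I*√2))² = (-168 + I*√2)²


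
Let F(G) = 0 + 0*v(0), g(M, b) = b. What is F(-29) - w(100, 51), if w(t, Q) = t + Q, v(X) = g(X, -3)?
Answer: -151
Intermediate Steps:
v(X) = -3
F(G) = 0 (F(G) = 0 + 0*(-3) = 0 + 0 = 0)
w(t, Q) = Q + t
F(-29) - w(100, 51) = 0 - (51 + 100) = 0 - 1*151 = 0 - 151 = -151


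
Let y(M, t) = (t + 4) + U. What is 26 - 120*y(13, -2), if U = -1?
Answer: -94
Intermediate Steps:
y(M, t) = 3 + t (y(M, t) = (t + 4) - 1 = (4 + t) - 1 = 3 + t)
26 - 120*y(13, -2) = 26 - 120*(3 - 2) = 26 - 120*1 = 26 - 120 = -94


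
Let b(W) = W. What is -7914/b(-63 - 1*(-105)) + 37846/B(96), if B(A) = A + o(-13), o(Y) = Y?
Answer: 155445/581 ≈ 267.55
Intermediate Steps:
B(A) = -13 + A (B(A) = A - 13 = -13 + A)
-7914/b(-63 - 1*(-105)) + 37846/B(96) = -7914/(-63 - 1*(-105)) + 37846/(-13 + 96) = -7914/(-63 + 105) + 37846/83 = -7914/42 + 37846*(1/83) = -7914*1/42 + 37846/83 = -1319/7 + 37846/83 = 155445/581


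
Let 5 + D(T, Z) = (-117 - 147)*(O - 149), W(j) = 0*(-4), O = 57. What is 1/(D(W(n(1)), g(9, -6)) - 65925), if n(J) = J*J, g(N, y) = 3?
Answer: -1/41642 ≈ -2.4014e-5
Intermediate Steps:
n(J) = J²
W(j) = 0
D(T, Z) = 24283 (D(T, Z) = -5 + (-117 - 147)*(57 - 149) = -5 - 264*(-92) = -5 + 24288 = 24283)
1/(D(W(n(1)), g(9, -6)) - 65925) = 1/(24283 - 65925) = 1/(-41642) = -1/41642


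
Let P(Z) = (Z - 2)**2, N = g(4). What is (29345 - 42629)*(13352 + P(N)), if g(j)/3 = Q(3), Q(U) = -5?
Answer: -181207044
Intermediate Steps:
g(j) = -15 (g(j) = 3*(-5) = -15)
N = -15
P(Z) = (-2 + Z)**2
(29345 - 42629)*(13352 + P(N)) = (29345 - 42629)*(13352 + (-2 - 15)**2) = -13284*(13352 + (-17)**2) = -13284*(13352 + 289) = -13284*13641 = -181207044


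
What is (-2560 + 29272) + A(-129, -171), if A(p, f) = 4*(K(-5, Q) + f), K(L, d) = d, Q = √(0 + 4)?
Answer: 26036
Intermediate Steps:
Q = 2 (Q = √4 = 2)
A(p, f) = 8 + 4*f (A(p, f) = 4*(2 + f) = 8 + 4*f)
(-2560 + 29272) + A(-129, -171) = (-2560 + 29272) + (8 + 4*(-171)) = 26712 + (8 - 684) = 26712 - 676 = 26036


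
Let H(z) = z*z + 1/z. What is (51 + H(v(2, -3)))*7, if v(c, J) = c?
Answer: 777/2 ≈ 388.50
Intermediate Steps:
H(z) = 1/z + z**2 (H(z) = z**2 + 1/z = 1/z + z**2)
(51 + H(v(2, -3)))*7 = (51 + (1 + 2**3)/2)*7 = (51 + (1 + 8)/2)*7 = (51 + (1/2)*9)*7 = (51 + 9/2)*7 = (111/2)*7 = 777/2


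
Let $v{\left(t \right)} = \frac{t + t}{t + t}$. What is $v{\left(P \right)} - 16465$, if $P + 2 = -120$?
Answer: $-16464$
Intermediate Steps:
$P = -122$ ($P = -2 - 120 = -122$)
$v{\left(t \right)} = 1$ ($v{\left(t \right)} = \frac{2 t}{2 t} = 2 t \frac{1}{2 t} = 1$)
$v{\left(P \right)} - 16465 = 1 - 16465 = -16464$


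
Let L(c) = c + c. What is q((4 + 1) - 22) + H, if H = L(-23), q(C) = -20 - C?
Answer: -49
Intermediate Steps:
L(c) = 2*c
H = -46 (H = 2*(-23) = -46)
q((4 + 1) - 22) + H = (-20 - ((4 + 1) - 22)) - 46 = (-20 - (5 - 22)) - 46 = (-20 - 1*(-17)) - 46 = (-20 + 17) - 46 = -3 - 46 = -49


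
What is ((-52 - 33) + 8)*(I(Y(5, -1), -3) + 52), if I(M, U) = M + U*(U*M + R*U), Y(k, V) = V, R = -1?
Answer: -2541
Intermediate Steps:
I(M, U) = M + U*(-U + M*U) (I(M, U) = M + U*(U*M - U) = M + U*(M*U - U) = M + U*(-U + M*U))
((-52 - 33) + 8)*(I(Y(5, -1), -3) + 52) = ((-52 - 33) + 8)*((-1 - 1*(-3)**2 - 1*(-3)**2) + 52) = (-85 + 8)*((-1 - 1*9 - 1*9) + 52) = -77*((-1 - 9 - 9) + 52) = -77*(-19 + 52) = -77*33 = -2541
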